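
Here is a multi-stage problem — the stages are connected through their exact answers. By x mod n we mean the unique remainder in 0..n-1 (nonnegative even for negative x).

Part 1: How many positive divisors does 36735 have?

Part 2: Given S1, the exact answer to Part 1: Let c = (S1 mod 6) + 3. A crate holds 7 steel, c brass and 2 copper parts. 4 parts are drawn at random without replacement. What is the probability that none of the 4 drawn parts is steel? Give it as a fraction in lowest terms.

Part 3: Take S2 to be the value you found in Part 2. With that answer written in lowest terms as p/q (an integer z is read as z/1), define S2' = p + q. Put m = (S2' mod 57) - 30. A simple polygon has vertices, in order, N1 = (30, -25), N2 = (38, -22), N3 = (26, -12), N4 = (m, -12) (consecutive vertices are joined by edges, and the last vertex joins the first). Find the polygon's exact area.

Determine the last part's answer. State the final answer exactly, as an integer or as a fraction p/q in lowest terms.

Part 1: 36735 = 3 * 5 * 31 * 79; number of divisors = (1+1) * (1+1) * (1+1) * (1+1) = 16; answer 16
Part 2: S1 = 16; c = 7; total draws C(16,4) = 1820; favorable C(9,4) = 126; P = 9/130; answer 9/130
Part 3: S2 = 9/130; threaded value p + q = 139; m = -5; cross terms: (30*-22 - 38*-25)=290, (38*-12 - 26*-22)=116, (26*-12 - -5*-12)=-372, (-5*-25 - 30*-12)=485; twice the area = |519| = 519; area = 519/2; answer 519/2

519/2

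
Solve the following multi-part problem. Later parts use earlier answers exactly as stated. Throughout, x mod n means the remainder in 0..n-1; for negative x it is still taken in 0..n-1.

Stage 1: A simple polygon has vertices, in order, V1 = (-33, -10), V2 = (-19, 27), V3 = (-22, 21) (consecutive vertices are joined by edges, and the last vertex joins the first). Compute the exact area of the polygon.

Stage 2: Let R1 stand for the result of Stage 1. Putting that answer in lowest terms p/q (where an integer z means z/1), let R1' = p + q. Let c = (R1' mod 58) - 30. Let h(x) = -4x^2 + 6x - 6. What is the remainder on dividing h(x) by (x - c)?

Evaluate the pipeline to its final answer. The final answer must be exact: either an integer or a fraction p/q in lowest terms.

Stage 1: cross terms: (-33*27 - -19*-10)=-1081, (-19*21 - -22*27)=195, (-22*-10 - -33*21)=913; twice the area = |27| = 27; area = 27/2; answer 27/2
Stage 2: R1 = 27/2; threaded value p + q = 29; c = -1; remainder = value at the root: -4*(-1)^2 + 6*(-1)^1 - 6 = (-4) + (-6) + (-6) = -16; answer -16

-16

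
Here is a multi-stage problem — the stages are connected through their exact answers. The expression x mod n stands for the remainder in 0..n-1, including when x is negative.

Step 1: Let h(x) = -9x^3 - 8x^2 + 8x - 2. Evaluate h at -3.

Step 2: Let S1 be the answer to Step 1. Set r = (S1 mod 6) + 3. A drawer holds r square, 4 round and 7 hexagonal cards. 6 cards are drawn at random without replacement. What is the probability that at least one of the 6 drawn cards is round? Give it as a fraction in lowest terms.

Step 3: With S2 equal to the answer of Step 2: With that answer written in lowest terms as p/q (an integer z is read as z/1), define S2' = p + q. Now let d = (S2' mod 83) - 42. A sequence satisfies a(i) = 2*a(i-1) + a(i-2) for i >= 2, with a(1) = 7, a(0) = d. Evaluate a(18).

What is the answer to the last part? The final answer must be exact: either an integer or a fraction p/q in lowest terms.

Step 1: -9*(-3)^3 - 8*(-3)^2 + 8*(-3)^1 - 2 = (243) + (-72) + (-24) + (-2) = 145; answer 145
Step 2: S1 = 145; r = 4; total draws C(15,6) = 5005; complement C(11,6) = 462; favorable 5005 - 462 = 4543; P = 59/65; answer 59/65
Step 3: S2 = 59/65; threaded value p + q = 124; d = -1; a(2) = 2*(7) + 1*(-1) = 13; iterating: a(2)=13, a(3)=33, a(4)=79, a(5)=191, a(6)=461, a(7)=1113, a(8)=2687, a(9)=6487, a(10)=15661, a(11)=37809, a(12)=91279, a(13)=220367, a(14)=532013, a(15)=1284393, a(16)=3100799, a(17)=7485991, a(18)=18072781; answer 18072781

18072781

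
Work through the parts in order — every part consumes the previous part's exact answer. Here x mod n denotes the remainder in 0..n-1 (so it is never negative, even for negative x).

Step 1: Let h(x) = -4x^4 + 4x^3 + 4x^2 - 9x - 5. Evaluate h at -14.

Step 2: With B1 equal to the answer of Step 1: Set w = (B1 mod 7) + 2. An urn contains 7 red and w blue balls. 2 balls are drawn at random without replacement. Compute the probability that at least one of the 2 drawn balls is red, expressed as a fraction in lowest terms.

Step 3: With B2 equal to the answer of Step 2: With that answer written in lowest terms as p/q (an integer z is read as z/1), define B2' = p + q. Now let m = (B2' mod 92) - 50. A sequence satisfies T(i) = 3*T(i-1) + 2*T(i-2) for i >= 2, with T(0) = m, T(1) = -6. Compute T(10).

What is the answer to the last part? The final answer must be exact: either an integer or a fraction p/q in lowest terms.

Step 1: -4*(-14)^4 + 4*(-14)^3 + 4*(-14)^2 - 9*(-14)^1 - 5 = (-153664) + (-10976) + (784) + (126) + (-5) = -163735; answer -163735
Step 2: B1 = -163735; w = 4; total draws C(11,2) = 55; complement C(4,2) = 6; favorable 55 - 6 = 49; P = 49/55; answer 49/55
Step 3: B2 = 49/55; threaded value p + q = 104; m = -38; T(2) = 3*(-6) + 2*(-38) = -94; iterating: T(2)=-94, T(3)=-294, T(4)=-1070, T(5)=-3798, T(6)=-13534, T(7)=-48198, T(8)=-171662, T(9)=-611382, T(10)=-2177470; answer -2177470

-2177470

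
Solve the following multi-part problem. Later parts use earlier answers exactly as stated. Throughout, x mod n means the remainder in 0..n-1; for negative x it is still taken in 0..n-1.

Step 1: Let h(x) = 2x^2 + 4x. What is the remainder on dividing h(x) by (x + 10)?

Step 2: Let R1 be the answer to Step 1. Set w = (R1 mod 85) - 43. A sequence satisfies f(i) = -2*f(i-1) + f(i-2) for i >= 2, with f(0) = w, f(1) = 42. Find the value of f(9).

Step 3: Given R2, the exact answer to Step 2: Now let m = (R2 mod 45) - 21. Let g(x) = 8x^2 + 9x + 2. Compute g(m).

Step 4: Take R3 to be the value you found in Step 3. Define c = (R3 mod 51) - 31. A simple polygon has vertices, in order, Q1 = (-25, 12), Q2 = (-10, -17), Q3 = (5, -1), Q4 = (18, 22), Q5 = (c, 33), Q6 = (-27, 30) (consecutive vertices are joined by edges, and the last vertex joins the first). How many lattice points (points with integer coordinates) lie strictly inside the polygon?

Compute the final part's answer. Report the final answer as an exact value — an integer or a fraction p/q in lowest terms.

Step 1: remainder = value at the root: 2*(-10)^2 + 4*(-10)^1 = (200) + (-40) = 160; answer 160
Step 2: R1 = 160; w = 32; f(2) = -2*(42) + 1*(32) = -52; iterating: f(2)=-52, f(3)=146, f(4)=-344, f(5)=834, f(6)=-2012, f(7)=4858, f(8)=-11728, f(9)=28314; answer 28314
Step 3: R2 = 28314; m = -12; 8*(-12)^2 + 9*(-12)^1 + 2 = (1152) + (-108) + (2) = 1046; answer 1046
Step 4: R3 = 1046; c = -5; cross terms: (-25*-17 - -10*12)=545, (-10*-1 - 5*-17)=95, (5*22 - 18*-1)=128, (18*33 - -5*22)=704, (-5*30 - -27*33)=741, (-27*12 - -25*30)=426; twice the area = |2639| = 2639; area = 2639/2; boundary points = 1 + 1 + 1 + 1 + 1 + 2 = 7; strictly interior points = area - boundary/2 + 1 = 1317; answer 1317

1317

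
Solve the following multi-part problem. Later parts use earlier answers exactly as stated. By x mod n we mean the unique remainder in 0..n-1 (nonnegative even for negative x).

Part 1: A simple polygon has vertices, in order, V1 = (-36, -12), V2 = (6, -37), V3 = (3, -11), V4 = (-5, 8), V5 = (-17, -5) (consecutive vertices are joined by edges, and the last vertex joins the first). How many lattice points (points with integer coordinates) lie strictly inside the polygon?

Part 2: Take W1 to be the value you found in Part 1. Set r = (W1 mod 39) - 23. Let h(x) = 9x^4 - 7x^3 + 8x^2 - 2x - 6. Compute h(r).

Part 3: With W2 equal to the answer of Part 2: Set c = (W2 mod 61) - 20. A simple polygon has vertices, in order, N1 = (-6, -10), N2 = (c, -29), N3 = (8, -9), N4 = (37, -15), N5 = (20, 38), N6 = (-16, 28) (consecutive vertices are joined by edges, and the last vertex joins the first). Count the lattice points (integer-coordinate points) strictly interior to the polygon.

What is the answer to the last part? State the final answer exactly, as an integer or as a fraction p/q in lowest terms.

1895

Part 1: cross terms: (-36*-37 - 6*-12)=1404, (6*-11 - 3*-37)=45, (3*8 - -5*-11)=-31, (-5*-5 - -17*8)=161, (-17*-12 - -36*-5)=24; twice the area = |1603| = 1603; area = 1603/2; boundary points = 1 + 1 + 1 + 1 + 1 = 5; strictly interior points = area - boundary/2 + 1 = 800; answer 800
Part 2: W1 = 800; r = -3; 9*(-3)^4 - 7*(-3)^3 + 8*(-3)^2 - 2*(-3)^1 - 6 = (729) + (189) + (72) + (6) + (-6) = 990; answer 990
Part 3: W2 = 990; c = -6; cross terms: (-6*-29 - -6*-10)=114, (-6*-9 - 8*-29)=286, (8*-15 - 37*-9)=213, (37*38 - 20*-15)=1706, (20*28 - -16*38)=1168, (-16*-10 - -6*28)=328; twice the area = |3815| = 3815; area = 3815/2; boundary points = 19 + 2 + 1 + 1 + 2 + 2 = 27; strictly interior points = area - boundary/2 + 1 = 1895; answer 1895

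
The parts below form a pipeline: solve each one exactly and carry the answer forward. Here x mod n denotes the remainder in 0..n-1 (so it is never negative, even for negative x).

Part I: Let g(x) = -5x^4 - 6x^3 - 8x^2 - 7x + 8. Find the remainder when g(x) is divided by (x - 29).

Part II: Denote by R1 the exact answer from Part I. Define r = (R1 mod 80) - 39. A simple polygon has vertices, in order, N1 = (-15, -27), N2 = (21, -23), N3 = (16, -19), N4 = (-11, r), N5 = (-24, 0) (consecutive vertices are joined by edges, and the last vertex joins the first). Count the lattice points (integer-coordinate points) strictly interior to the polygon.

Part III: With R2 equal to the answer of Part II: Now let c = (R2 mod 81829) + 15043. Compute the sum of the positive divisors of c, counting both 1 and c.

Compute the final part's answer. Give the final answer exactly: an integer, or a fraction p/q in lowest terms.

Part I: remainder = value at the root: -5*(29)^4 - 6*(29)^3 - 8*(29)^2 - 7*(29)^1 + 8 = (-3536405) + (-146334) + (-6728) + (-203) + (8) = -3689662; answer -3689662
Part II: R1 = -3689662; r = -21; cross terms: (-15*-23 - 21*-27)=912, (21*-19 - 16*-23)=-31, (16*-21 - -11*-19)=-545, (-11*0 - -24*-21)=-504, (-24*-27 - -15*0)=648; twice the area = |480| = 480; area = 240; boundary points = 4 + 1 + 1 + 1 + 9 = 16; strictly interior points = area - boundary/2 + 1 = 233; answer 233
Part III: R2 = 233; c = 15276; 15276 = 2^2 * 3 * 19 * 67; sigma = (1 + 2 + 4) * (1 + 3) * (1 + 19) * (1 + 67) = 7 * 4 * 20 * 68 = 38080; answer 38080

38080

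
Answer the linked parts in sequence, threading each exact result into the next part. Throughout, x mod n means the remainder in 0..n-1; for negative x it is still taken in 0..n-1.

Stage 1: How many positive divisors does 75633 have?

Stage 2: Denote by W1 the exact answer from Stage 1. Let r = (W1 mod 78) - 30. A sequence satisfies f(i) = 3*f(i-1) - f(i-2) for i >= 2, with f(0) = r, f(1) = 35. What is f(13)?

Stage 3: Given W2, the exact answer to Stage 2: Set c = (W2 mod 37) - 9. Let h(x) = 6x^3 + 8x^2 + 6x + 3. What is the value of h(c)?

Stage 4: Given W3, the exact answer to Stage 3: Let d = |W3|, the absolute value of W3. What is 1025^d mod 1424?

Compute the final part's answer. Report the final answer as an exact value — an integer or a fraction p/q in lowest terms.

Stage 1: 75633 = 3 * 17 * 1483; number of divisors = (1+1) * (1+1) * (1+1) = 8; answer 8
Stage 2: W1 = 8; r = -22; f(2) = 3*(35) - 1*(-22) = 127; iterating: f(2)=127, f(3)=346, f(4)=911, f(5)=2387, f(6)=6250, f(7)=16363, f(8)=42839, f(9)=112154, f(10)=293623, f(11)=768715, f(12)=2012522, f(13)=5268851; answer 5268851
Stage 3: W2 = 5268851; c = 5; 6*(5)^3 + 8*(5)^2 + 6*(5)^1 + 3 = (750) + (200) + (30) + (3) = 983; answer 983
Stage 4: W3 = 983; d = 983; squarings mod 1424: 1025^1=1025, 1025^2=1137, 1025^4=1201, 1025^8=1313, 1025^16=929, 1025^32=97, 1025^64=865, 1025^128=625, 1025^256=449, 1025^512=817; 1025^983 = 1025^1 * 1025^2 * 1025^4 * 1025^16 * 1025^64 * 1025^128 * 1025^256 * 1025^512 = 1361 (mod 1424); answer 1361

1361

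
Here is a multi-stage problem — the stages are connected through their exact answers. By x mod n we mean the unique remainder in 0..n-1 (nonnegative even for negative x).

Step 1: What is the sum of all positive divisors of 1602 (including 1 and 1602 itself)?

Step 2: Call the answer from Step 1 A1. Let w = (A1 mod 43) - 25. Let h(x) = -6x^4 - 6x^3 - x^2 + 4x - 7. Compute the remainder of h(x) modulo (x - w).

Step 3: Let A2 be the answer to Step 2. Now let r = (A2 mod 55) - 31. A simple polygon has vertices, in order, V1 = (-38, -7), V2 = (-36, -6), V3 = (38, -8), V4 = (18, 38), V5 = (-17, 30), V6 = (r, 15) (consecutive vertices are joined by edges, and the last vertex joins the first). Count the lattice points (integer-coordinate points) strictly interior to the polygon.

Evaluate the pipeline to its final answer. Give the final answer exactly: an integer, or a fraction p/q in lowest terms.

Step 1: 1602 = 2 * 3^2 * 89; sigma = (1 + 2) * (1 + 3 + 9) * (1 + 89) = 3 * 13 * 90 = 3510; answer 3510
Step 2: A1 = 3510; w = 2; remainder = value at the root: -6*(2)^4 - 6*(2)^3 - 1*(2)^2 + 4*(2)^1 - 7 = (-96) + (-48) + (-4) + (8) + (-7) = -147; answer -147
Step 3: A2 = -147; r = -13; cross terms: (-38*-6 - -36*-7)=-24, (-36*-8 - 38*-6)=516, (38*38 - 18*-8)=1588, (18*30 - -17*38)=1186, (-17*15 - -13*30)=135, (-13*-7 - -38*15)=661; twice the area = |4062| = 4062; area = 2031; boundary points = 1 + 2 + 2 + 1 + 1 + 1 = 8; strictly interior points = area - boundary/2 + 1 = 2028; answer 2028

2028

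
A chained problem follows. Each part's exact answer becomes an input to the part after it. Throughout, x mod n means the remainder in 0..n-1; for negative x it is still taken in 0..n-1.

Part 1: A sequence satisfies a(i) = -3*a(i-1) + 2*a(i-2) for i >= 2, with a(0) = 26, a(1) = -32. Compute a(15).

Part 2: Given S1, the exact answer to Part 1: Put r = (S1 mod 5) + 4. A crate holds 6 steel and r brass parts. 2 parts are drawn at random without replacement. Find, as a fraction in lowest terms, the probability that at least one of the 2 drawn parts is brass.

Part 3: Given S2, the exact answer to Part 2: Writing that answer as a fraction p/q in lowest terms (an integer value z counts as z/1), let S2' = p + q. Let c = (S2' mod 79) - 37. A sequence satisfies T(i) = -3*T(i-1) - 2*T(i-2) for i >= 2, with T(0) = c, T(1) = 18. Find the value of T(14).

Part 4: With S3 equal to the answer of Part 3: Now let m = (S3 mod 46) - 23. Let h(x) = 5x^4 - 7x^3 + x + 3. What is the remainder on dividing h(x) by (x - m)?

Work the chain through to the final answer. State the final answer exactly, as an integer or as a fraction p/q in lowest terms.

907602

Part 1: a(2) = -3*(-32) + 2*(26) = 148; iterating: a(2)=148, a(3)=-508, a(4)=1820, a(5)=-6476, a(6)=23068, a(7)=-82156, a(8)=292604, a(9)=-1042124, a(10)=3711580, a(11)=-13218988, a(12)=47080124, a(13)=-167678348, a(14)=597195292, a(15)=-2126942572; answer -2126942572
Part 2: S1 = -2126942572; r = 7; total draws C(13,2) = 78; complement C(6,2) = 15; favorable 78 - 15 = 63; P = 21/26; answer 21/26
Part 3: S2 = 21/26; threaded value p + q = 47; c = 10; T(2) = -3*(18) - 2*(10) = -74; iterating: T(2)=-74, T(3)=186, T(4)=-410, T(5)=858, T(6)=-1754, T(7)=3546, T(8)=-7130, T(9)=14298, T(10)=-28634, T(11)=57306, T(12)=-114650, T(13)=229338, T(14)=-458714; answer -458714
Part 4: S3 = -458714; m = 21; remainder = value at the root: 5*(21)^4 - 7*(21)^3 + 1*(21)^1 + 3 = (972405) + (-64827) + (21) + (3) = 907602; answer 907602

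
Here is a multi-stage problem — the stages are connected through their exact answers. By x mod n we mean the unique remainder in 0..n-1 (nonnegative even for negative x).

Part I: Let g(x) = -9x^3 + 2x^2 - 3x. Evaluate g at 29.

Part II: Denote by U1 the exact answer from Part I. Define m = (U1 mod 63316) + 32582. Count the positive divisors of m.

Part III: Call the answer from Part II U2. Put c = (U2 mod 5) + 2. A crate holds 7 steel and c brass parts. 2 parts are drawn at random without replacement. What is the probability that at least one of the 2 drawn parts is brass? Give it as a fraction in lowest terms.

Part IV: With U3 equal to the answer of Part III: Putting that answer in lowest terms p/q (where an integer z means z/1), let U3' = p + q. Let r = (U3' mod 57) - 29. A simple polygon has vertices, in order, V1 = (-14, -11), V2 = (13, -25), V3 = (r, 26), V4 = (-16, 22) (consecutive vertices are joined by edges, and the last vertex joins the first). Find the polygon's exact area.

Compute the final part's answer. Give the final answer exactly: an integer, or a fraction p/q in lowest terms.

Part I: -9*(29)^3 + 2*(29)^2 - 3*(29)^1 = (-219501) + (1682) + (-87) = -217906; answer -217906
Part II: U1 = -217906; m = 67940; 67940 = 2^2 * 5 * 43 * 79; number of divisors = (2+1) * (1+1) * (1+1) * (1+1) = 24; answer 24
Part III: U2 = 24; c = 6; total draws C(13,2) = 78; complement C(7,2) = 21; favorable 78 - 21 = 57; P = 19/26; answer 19/26
Part IV: U3 = 19/26; threaded value p + q = 45; r = 16; cross terms: (-14*-25 - 13*-11)=493, (13*26 - 16*-25)=738, (16*22 - -16*26)=768, (-16*-11 - -14*22)=484; twice the area = |2483| = 2483; area = 2483/2; answer 2483/2

2483/2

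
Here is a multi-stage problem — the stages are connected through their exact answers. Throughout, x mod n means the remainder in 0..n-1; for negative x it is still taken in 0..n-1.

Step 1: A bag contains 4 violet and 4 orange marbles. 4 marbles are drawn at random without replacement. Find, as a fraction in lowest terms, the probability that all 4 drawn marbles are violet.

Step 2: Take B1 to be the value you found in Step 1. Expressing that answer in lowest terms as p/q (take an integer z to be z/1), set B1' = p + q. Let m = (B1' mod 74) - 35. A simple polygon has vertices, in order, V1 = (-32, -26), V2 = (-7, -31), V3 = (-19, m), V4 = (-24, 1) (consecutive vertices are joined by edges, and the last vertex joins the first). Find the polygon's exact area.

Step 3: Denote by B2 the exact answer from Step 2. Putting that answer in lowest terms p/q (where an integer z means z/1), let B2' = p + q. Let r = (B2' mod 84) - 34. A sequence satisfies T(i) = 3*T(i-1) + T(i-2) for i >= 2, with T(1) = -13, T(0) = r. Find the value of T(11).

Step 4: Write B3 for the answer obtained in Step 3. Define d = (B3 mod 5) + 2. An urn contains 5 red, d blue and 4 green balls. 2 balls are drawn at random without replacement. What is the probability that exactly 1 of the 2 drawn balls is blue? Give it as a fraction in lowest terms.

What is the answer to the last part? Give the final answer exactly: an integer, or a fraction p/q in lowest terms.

Step 1: total draws C(8,4) = 70; favorable C(4,4) = 1; P = 1/70; answer 1/70
Step 2: B1 = 1/70; threaded value p + q = 71; m = 36; cross terms: (-32*-31 - -7*-26)=810, (-7*36 - -19*-31)=-841, (-19*1 - -24*36)=845, (-24*-26 - -32*1)=656; twice the area = |1470| = 1470; area = 735; answer 735
Step 3: B2 = 735; threaded value p + q = 736; r = 30; T(2) = 3*(-13) + 1*(30) = -9; iterating: T(2)=-9, T(3)=-40, T(4)=-129, T(5)=-427, T(6)=-1410, T(7)=-4657, T(8)=-15381, T(9)=-50800, T(10)=-167781, T(11)=-554143; answer -554143
Step 4: B3 = -554143; d = 4; total draws C(13,2) = 78; favorable C(4,1)*C(9,1) = 36; P = 6/13; answer 6/13

6/13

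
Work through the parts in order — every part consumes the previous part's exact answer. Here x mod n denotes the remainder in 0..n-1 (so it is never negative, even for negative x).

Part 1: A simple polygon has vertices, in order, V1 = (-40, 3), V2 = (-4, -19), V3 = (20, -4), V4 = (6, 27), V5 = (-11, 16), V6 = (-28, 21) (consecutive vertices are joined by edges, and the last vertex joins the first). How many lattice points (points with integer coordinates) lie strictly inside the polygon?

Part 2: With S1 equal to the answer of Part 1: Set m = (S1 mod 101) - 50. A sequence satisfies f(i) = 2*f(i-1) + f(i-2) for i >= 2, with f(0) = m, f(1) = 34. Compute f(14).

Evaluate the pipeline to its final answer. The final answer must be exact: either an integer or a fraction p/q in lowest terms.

2010446

Part 1: cross terms: (-40*-19 - -4*3)=772, (-4*-4 - 20*-19)=396, (20*27 - 6*-4)=564, (6*16 - -11*27)=393, (-11*21 - -28*16)=217, (-28*3 - -40*21)=756; twice the area = |3098| = 3098; area = 1549; boundary points = 2 + 3 + 1 + 1 + 1 + 6 = 14; strictly interior points = area - boundary/2 + 1 = 1543; answer 1543
Part 2: S1 = 1543; m = -22; f(2) = 2*(34) + 1*(-22) = 46; iterating: f(2)=46, f(3)=126, f(4)=298, f(5)=722, f(6)=1742, f(7)=4206, f(8)=10154, f(9)=24514, f(10)=59182, f(11)=142878, f(12)=344938, f(13)=832754, f(14)=2010446; answer 2010446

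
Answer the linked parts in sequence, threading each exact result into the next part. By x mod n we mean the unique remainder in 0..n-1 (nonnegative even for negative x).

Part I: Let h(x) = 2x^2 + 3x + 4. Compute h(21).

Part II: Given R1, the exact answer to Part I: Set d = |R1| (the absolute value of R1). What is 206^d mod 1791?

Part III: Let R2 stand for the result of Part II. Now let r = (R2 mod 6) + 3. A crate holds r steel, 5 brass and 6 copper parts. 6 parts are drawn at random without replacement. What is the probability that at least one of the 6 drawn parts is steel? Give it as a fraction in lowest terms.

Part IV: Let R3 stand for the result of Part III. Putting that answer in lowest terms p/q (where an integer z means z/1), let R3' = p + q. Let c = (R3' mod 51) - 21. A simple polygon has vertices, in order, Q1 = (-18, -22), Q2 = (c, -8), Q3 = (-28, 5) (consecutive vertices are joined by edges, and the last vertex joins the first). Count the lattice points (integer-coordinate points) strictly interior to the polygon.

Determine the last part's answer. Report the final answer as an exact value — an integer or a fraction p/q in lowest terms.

704

Part I: 2*(21)^2 + 3*(21)^1 + 4 = (882) + (63) + (4) = 949; answer 949
Part II: R1 = 949; d = 949; squarings mod 1791: 206^1=206, 206^2=1243, 206^4=1207, 206^8=766, 206^16=1099, 206^32=667, 206^64=721, 206^128=451, 206^256=1018, 206^512=1126; 206^949 = 206^1 * 206^4 * 206^16 * 206^32 * 206^128 * 206^256 * 206^512 = 620 (mod 1791); answer 620
Part III: R2 = 620; r = 5; total draws C(16,6) = 8008; complement C(11,6) = 462; favorable 8008 - 462 = 7546; P = 49/52; answer 49/52
Part IV: R3 = 49/52; threaded value p + q = 101; c = 29; cross terms: (-18*-8 - 29*-22)=782, (29*5 - -28*-8)=-79, (-28*-22 - -18*5)=706; twice the area = |1409| = 1409; area = 1409/2; boundary points = 1 + 1 + 1 = 3; strictly interior points = area - boundary/2 + 1 = 704; answer 704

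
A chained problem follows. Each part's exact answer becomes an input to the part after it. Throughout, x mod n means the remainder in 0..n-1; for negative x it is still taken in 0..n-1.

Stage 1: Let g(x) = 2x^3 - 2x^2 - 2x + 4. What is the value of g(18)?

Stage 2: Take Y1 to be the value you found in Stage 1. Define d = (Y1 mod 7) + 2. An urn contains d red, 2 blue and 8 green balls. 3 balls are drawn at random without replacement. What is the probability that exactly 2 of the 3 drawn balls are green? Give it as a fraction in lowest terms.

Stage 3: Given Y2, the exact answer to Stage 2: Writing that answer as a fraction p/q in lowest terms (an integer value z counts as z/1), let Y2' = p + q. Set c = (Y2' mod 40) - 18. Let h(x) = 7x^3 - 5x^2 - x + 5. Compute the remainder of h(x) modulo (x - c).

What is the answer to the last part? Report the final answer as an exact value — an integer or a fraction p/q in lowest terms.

Stage 1: 2*(18)^3 - 2*(18)^2 - 2*(18)^1 + 4 = (11664) + (-648) + (-36) + (4) = 10984; answer 10984
Stage 2: Y1 = 10984; d = 3; total draws C(13,3) = 286; favorable C(8,2)*C(5,1) = 140; P = 70/143; answer 70/143
Stage 3: Y2 = 70/143; threaded value p + q = 213; c = -5; remainder = value at the root: 7*(-5)^3 - 5*(-5)^2 - 1*(-5)^1 + 5 = (-875) + (-125) + (5) + (5) = -990; answer -990

-990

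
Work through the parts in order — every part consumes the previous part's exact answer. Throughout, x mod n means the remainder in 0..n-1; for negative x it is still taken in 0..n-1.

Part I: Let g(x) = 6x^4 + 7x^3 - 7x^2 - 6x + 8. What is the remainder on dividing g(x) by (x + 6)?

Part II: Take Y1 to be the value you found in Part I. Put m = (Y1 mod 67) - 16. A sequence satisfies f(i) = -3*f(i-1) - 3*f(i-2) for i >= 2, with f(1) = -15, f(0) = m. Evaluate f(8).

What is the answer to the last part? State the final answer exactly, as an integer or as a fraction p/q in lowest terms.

-405

Part I: remainder = value at the root: 6*(-6)^4 + 7*(-6)^3 - 7*(-6)^2 - 6*(-6)^1 + 8 = (7776) + (-1512) + (-252) + (36) + (8) = 6056; answer 6056
Part II: Y1 = 6056; m = 10; f(2) = -3*(-15) - 3*(10) = 15; iterating: f(2)=15, f(3)=0, f(4)=-45, f(5)=135, f(6)=-270, f(7)=405, f(8)=-405; answer -405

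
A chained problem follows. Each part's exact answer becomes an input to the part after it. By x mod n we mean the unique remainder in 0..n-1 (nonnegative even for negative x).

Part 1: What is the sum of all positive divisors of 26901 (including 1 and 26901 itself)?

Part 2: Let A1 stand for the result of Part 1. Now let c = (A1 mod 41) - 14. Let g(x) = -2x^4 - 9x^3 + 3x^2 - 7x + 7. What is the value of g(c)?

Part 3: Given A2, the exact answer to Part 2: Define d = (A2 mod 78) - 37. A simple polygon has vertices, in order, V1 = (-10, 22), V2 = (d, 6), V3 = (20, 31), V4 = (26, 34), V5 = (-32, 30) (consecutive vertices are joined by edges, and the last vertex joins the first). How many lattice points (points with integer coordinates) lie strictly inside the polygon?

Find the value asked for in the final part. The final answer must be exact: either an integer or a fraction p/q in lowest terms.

653

Part 1: 26901 = 3^2 * 7^2 * 61; sigma = (1 + 3 + 9) * (1 + 7 + 49) * (1 + 61) = 13 * 57 * 62 = 45942; answer 45942
Part 2: A1 = 45942; c = 8; -2*(8)^4 - 9*(8)^3 + 3*(8)^2 - 7*(8)^1 + 7 = (-8192) + (-4608) + (192) + (-56) + (7) = -12657; answer -12657
Part 3: A2 = -12657; d = 20; cross terms: (-10*6 - 20*22)=-500, (20*31 - 20*6)=500, (20*34 - 26*31)=-126, (26*30 - -32*34)=1868, (-32*22 - -10*30)=-404; twice the area = |1338| = 1338; area = 669; boundary points = 2 + 25 + 3 + 2 + 2 = 34; strictly interior points = area - boundary/2 + 1 = 653; answer 653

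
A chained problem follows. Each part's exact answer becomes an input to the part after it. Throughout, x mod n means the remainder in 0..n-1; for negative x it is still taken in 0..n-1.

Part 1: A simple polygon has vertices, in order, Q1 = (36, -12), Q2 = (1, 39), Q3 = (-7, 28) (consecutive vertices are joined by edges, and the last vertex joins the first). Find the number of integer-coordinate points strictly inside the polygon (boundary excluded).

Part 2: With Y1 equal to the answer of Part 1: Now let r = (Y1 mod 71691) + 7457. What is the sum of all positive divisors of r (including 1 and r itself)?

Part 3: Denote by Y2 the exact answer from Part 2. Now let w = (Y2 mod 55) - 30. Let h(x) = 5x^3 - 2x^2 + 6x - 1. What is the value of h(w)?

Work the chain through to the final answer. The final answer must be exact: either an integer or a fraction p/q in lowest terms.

13411

Part 1: cross terms: (36*39 - 1*-12)=1416, (1*28 - -7*39)=301, (-7*-12 - 36*28)=-924; twice the area = |793| = 793; area = 793/2; boundary points = 1 + 1 + 1 = 3; strictly interior points = area - boundary/2 + 1 = 396; answer 396
Part 2: Y1 = 396; r = 7853; 7853 is prime, so its only divisors are 1 and 7853; sigma = 1 + 7853 = 7854; answer 7854
Part 3: Y2 = 7854; w = 14; 5*(14)^3 - 2*(14)^2 + 6*(14)^1 - 1 = (13720) + (-392) + (84) + (-1) = 13411; answer 13411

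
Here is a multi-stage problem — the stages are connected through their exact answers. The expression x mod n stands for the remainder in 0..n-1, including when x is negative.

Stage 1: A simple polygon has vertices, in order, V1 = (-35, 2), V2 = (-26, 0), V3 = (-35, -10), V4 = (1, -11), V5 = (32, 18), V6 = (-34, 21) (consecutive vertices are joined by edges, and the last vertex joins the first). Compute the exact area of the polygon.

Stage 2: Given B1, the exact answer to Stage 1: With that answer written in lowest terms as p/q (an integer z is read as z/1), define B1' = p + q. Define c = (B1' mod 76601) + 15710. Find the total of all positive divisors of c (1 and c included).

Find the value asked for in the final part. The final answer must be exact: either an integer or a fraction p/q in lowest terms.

Stage 1: cross terms: (-35*0 - -26*2)=52, (-26*-10 - -35*0)=260, (-35*-11 - 1*-10)=395, (1*18 - 32*-11)=370, (32*21 - -34*18)=1284, (-34*2 - -35*21)=667; twice the area = |3028| = 3028; area = 1514; answer 1514
Stage 2: B1 = 1514; threaded value p + q = 1515; c = 17225; 17225 = 5^2 * 13 * 53; sigma = (1 + 5 + 25) * (1 + 13) * (1 + 53) = 31 * 14 * 54 = 23436; answer 23436

23436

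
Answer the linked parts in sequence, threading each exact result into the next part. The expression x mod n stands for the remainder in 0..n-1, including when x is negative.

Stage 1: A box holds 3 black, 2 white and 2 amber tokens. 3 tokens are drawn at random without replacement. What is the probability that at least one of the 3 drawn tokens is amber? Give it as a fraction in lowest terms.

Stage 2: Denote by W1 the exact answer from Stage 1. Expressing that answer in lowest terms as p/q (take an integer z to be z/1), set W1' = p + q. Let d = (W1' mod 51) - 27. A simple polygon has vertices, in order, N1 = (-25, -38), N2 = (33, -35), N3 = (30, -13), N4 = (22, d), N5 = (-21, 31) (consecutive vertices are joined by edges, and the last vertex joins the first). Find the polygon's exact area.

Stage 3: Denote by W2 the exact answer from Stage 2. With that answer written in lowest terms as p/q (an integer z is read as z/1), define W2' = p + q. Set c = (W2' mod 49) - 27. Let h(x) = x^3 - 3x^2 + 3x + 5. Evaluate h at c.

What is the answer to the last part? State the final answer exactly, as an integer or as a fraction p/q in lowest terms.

-5826

Stage 1: total draws C(7,3) = 35; complement C(5,3) = 10; favorable 35 - 10 = 25; P = 5/7; answer 5/7
Stage 2: W1 = 5/7; threaded value p + q = 12; d = -15; cross terms: (-25*-35 - 33*-38)=2129, (33*-13 - 30*-35)=621, (30*-15 - 22*-13)=-164, (22*31 - -21*-15)=367, (-21*-38 - -25*31)=1573; twice the area = |4526| = 4526; area = 2263; answer 2263
Stage 3: W2 = 2263; threaded value p + q = 2264; c = -17; 1*(-17)^3 - 3*(-17)^2 + 3*(-17)^1 + 5 = (-4913) + (-867) + (-51) + (5) = -5826; answer -5826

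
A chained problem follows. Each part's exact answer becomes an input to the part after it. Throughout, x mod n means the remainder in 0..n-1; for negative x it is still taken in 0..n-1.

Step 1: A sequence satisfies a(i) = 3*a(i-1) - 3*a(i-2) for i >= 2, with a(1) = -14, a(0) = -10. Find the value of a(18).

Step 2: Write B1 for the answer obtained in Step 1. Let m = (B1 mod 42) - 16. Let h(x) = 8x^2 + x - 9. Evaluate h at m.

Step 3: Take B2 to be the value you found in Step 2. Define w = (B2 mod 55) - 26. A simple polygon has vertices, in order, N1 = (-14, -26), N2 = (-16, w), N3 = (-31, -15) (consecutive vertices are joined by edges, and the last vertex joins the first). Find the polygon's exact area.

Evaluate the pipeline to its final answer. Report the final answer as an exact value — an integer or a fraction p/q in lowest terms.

403/2

Step 1: a(2) = 3*(-14) - 3*(-10) = -12; iterating: a(2)=-12, a(3)=6, a(4)=54, a(5)=144, a(6)=270, a(7)=378, a(8)=324, a(9)=-162, a(10)=-1458, a(11)=-3888, a(12)=-7290, a(13)=-10206, a(14)=-8748, a(15)=4374, a(16)=39366, a(17)=104976, a(18)=196830; answer 196830
Step 2: B1 = 196830; m = 2; 8*(2)^2 + 1*(2)^1 - 9 = (32) + (2) + (-9) = 25; answer 25
Step 3: B2 = 25; w = -1; cross terms: (-14*-1 - -16*-26)=-402, (-16*-15 - -31*-1)=209, (-31*-26 - -14*-15)=596; twice the area = |403| = 403; area = 403/2; answer 403/2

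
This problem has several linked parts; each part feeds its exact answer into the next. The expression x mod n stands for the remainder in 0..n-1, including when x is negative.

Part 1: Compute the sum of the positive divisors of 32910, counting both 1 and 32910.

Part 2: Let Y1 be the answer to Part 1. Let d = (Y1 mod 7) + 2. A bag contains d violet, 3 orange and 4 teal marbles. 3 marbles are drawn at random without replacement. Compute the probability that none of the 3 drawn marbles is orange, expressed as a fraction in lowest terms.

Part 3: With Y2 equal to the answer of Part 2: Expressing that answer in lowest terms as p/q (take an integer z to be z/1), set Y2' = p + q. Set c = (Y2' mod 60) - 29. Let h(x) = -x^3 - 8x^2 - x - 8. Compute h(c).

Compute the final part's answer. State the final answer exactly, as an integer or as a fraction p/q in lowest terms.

-11228

Part 1: 32910 = 2 * 3 * 5 * 1097; sigma = (1 + 2) * (1 + 3) * (1 + 5) * (1 + 1097) = 3 * 4 * 6 * 1098 = 79056; answer 79056
Part 2: Y1 = 79056; d = 7; total draws C(14,3) = 364; favorable C(11,3) = 165; P = 165/364; answer 165/364
Part 3: Y2 = 165/364; threaded value p + q = 529; c = 20; -1*(20)^3 - 8*(20)^2 - 1*(20)^1 - 8 = (-8000) + (-3200) + (-20) + (-8) = -11228; answer -11228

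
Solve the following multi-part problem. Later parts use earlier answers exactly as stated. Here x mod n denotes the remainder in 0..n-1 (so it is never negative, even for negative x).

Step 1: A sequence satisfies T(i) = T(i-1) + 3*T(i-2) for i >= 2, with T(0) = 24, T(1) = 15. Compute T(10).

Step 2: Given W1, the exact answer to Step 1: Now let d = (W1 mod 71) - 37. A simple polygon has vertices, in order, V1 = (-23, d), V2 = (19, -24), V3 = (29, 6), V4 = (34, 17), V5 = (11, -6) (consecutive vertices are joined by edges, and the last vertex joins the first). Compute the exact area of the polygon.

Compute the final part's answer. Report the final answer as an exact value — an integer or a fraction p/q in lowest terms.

705

Step 1: T(2) = 1*(15) + 3*(24) = 87; iterating: T(2)=87, T(3)=132, T(4)=393, T(5)=789, T(6)=1968, T(7)=4335, T(8)=10239, T(9)=23244, T(10)=53961; answer 53961
Step 2: W1 = 53961; d = -36; cross terms: (-23*-24 - 19*-36)=1236, (19*6 - 29*-24)=810, (29*17 - 34*6)=289, (34*-6 - 11*17)=-391, (11*-36 - -23*-6)=-534; twice the area = |1410| = 1410; area = 705; answer 705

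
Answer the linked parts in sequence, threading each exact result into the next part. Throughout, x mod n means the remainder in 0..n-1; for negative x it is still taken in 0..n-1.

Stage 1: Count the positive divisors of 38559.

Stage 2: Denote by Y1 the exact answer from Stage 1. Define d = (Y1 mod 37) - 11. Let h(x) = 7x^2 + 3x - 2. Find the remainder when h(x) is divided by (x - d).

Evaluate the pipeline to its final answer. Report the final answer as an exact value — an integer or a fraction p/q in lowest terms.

Stage 1: 38559 = 3 * 12853; number of divisors = (1+1) * (1+1) = 4; answer 4
Stage 2: Y1 = 4; d = -7; remainder = value at the root: 7*(-7)^2 + 3*(-7)^1 - 2 = (343) + (-21) + (-2) = 320; answer 320

320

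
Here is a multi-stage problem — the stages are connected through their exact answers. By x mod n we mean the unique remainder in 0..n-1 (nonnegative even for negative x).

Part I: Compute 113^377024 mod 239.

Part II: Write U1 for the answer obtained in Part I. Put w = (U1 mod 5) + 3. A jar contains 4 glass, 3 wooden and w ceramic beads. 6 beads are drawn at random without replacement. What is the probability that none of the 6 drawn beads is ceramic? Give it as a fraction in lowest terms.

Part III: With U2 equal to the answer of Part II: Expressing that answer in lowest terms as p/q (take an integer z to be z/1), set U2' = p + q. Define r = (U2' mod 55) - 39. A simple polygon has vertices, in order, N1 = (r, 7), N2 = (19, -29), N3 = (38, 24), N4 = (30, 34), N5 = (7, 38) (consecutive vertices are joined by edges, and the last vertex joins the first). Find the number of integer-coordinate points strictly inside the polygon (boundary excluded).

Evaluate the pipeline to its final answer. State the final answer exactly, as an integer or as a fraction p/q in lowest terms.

Part I: squarings mod 239: 113^1=113, 113^2=102, 113^4=127, 113^8=116, 113^16=72, 113^32=165, 113^64=218, 113^128=202, 113^256=174, 113^512=162, 113^1024=193, 113^2048=204, 113^4096=30, 113^8192=183, 113^16384=29, 113^32768=124, 113^65536=80, 113^131072=186, 113^262144=180; 113^377024 = 113^64 * 113^128 * 113^16384 * 113^32768 * 113^65536 * 113^262144 = 165 (mod 239); answer 165
Part II: U1 = 165; w = 3; total draws C(10,6) = 210; favorable C(7,6) = 7; P = 1/30; answer 1/30
Part III: U2 = 1/30; threaded value p + q = 31; r = -8; cross terms: (-8*-29 - 19*7)=99, (19*24 - 38*-29)=1558, (38*34 - 30*24)=572, (30*38 - 7*34)=902, (7*7 - -8*38)=353; twice the area = |3484| = 3484; area = 1742; boundary points = 9 + 1 + 2 + 1 + 1 = 14; strictly interior points = area - boundary/2 + 1 = 1736; answer 1736

1736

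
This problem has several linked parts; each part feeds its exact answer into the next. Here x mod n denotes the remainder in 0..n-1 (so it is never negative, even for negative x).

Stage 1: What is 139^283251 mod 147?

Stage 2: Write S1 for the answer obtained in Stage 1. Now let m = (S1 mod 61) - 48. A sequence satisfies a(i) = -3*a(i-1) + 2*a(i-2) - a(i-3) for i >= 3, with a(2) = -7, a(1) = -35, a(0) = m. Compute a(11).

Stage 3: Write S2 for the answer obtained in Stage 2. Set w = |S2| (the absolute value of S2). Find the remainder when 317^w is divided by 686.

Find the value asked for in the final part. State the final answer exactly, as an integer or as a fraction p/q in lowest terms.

Stage 1: squarings mod 147: 139^1=139, 139^2=64, 139^4=127, 139^8=106, 139^16=64, 139^32=127, 139^64=106, 139^128=64, 139^256=127, 139^512=106, 139^1024=64, 139^2048=127, 139^4096=106, 139^8192=64, 139^16384=127, 139^32768=106, 139^65536=64, 139^131072=127, 139^262144=106; 139^283251 = 139^1 * 139^2 * 139^16 * 139^32 * 139^64 * 139^512 * 139^4096 * 139^16384 * 139^262144 = 76 (mod 147); answer 76
Stage 2: S1 = 76; m = -33; a(3) = -3*(-7) + 2*(-35) - 1*(-33) = -16; iterating: a(3)=-16, a(4)=69, a(5)=-232, a(6)=850, a(7)=-3083, a(8)=11181, a(9)=-40559, a(10)=147122, a(11)=-533665; answer -533665
Stage 3: S2 = -533665; w = 533665; squarings mod 686: 317^1=317, 317^2=333, 317^4=443, 317^8=53, 317^16=65, 317^32=109, 317^64=219, 317^128=627, 317^256=51, 317^512=543, 317^1024=555, 317^2048=11, 317^4096=121, 317^8192=235, 317^16384=345, 317^32768=347, 317^65536=359, 317^131072=599, 317^262144=23, 317^524288=529; 317^533665 = 317^1 * 317^32 * 317^128 * 317^1024 * 317^8192 * 317^524288 = 135 (mod 686); answer 135

135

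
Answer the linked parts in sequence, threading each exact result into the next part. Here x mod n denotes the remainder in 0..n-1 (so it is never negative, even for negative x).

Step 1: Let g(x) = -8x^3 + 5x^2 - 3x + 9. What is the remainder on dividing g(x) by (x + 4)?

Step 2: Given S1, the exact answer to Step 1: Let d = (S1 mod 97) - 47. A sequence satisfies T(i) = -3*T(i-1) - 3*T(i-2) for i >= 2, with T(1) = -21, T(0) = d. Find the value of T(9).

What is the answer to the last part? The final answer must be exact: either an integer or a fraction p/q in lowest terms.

Step 1: remainder = value at the root: -8*(-4)^3 + 5*(-4)^2 - 3*(-4)^1 + 9 = (512) + (80) + (12) + (9) = 613; answer 613
Step 2: S1 = 613; d = -16; T(2) = -3*(-21) - 3*(-16) = 111; iterating: T(2)=111, T(3)=-270, T(4)=477, T(5)=-621, T(6)=432, T(7)=567, T(8)=-2997, T(9)=7290; answer 7290

7290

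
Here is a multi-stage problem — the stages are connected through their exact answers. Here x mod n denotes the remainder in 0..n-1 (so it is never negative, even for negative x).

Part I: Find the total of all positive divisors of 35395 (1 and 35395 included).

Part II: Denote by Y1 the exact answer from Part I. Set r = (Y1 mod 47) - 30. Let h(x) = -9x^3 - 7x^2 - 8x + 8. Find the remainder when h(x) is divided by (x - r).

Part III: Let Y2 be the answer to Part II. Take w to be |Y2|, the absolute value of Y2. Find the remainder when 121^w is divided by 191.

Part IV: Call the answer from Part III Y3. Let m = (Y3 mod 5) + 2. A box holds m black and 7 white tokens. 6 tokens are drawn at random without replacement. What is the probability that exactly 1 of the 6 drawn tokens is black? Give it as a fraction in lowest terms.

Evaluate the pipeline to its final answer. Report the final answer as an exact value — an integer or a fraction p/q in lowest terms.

Part I: 35395 = 5 * 7079; sigma = (1 + 5) * (1 + 7079) = 6 * 7080 = 42480; answer 42480
Part II: Y1 = 42480; r = 9; remainder = value at the root: -9*(9)^3 - 7*(9)^2 - 8*(9)^1 + 8 = (-6561) + (-567) + (-72) + (8) = -7192; answer -7192
Part III: Y2 = -7192; w = 7192; squarings mod 191: 121^1=121, 121^2=125, 121^4=154, 121^8=32, 121^16=69, 121^32=177, 121^64=5, 121^128=25, 121^256=52, 121^512=30, 121^1024=136, 121^2048=160, 121^4096=6; 121^7192 = 121^8 * 121^16 * 121^1024 * 121^2048 * 121^4096 = 180 (mod 191); answer 180
Part IV: Y3 = 180; m = 2; total draws C(9,6) = 84; favorable C(2,1)*C(7,5) = 42; P = 1/2; answer 1/2

1/2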